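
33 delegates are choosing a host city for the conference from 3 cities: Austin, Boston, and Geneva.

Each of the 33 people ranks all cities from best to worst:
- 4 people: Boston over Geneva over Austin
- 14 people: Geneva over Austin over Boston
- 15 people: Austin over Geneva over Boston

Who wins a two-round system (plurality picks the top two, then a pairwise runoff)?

Geneva

Round 1 first-place votes: Austin 15, Boston 4, Geneva 14. Austin and Geneva advance.
Runoff: Austin is ranked above Geneva on 15 ballots, Geneva above Austin on 18.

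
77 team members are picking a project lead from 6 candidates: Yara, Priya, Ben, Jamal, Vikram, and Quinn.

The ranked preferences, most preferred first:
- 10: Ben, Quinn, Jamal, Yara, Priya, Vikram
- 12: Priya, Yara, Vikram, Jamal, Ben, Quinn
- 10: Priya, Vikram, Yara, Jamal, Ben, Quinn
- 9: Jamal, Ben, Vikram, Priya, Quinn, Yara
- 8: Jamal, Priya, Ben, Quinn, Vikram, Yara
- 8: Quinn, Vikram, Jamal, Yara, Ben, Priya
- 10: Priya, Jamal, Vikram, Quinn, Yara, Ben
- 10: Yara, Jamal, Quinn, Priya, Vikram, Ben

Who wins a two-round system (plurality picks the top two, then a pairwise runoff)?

Round 1 first-place votes: Yara 10, Priya 32, Ben 10, Jamal 17, Vikram 0, Quinn 8. Priya and Jamal advance.
Runoff: Priya is ranked above Jamal on 32 ballots, Jamal above Priya on 45.

Jamal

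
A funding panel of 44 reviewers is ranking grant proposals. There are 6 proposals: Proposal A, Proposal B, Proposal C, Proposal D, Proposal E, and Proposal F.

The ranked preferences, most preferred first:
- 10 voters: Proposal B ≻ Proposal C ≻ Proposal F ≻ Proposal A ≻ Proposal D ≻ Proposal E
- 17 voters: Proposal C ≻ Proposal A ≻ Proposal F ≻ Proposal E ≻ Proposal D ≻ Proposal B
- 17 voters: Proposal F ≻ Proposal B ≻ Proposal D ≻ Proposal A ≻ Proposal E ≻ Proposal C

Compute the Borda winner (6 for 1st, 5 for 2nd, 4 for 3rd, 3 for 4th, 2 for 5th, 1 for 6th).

Proposal A: 10×3 + 17×5 + 17×3 = 166
Proposal B: 10×6 + 17×1 + 17×5 = 162
Proposal C: 10×5 + 17×6 + 17×1 = 169
Proposal D: 10×2 + 17×2 + 17×4 = 122
Proposal E: 10×1 + 17×3 + 17×2 = 95
Proposal F: 10×4 + 17×4 + 17×6 = 210

Proposal F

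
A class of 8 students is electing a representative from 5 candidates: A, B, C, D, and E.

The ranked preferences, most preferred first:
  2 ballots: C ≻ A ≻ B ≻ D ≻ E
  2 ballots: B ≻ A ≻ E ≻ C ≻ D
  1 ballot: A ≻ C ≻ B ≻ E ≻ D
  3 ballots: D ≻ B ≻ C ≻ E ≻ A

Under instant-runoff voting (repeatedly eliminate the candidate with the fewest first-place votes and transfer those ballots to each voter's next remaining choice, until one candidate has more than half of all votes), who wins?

Round 1: A 1, B 2, C 2, D 3, E 0. E eliminated.
Round 2: A 1, B 2, C 2, D 3. A eliminated.
Round 3: B 2, C 3, D 3. B eliminated.
Round 4: C 5, D 3. C has a majority (≥5).

C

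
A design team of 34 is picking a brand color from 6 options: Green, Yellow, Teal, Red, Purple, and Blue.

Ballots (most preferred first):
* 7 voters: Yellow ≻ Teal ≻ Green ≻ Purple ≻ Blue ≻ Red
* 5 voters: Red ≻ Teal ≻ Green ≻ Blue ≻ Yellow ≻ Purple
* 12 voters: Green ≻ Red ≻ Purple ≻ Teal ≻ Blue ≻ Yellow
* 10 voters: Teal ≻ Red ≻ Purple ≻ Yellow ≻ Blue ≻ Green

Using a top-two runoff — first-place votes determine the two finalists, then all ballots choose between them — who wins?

Round 1 first-place votes: Green 12, Yellow 7, Teal 10, Red 5, Purple 0, Blue 0. Green and Teal advance.
Runoff: Green is ranked above Teal on 12 ballots, Teal above Green on 22.

Teal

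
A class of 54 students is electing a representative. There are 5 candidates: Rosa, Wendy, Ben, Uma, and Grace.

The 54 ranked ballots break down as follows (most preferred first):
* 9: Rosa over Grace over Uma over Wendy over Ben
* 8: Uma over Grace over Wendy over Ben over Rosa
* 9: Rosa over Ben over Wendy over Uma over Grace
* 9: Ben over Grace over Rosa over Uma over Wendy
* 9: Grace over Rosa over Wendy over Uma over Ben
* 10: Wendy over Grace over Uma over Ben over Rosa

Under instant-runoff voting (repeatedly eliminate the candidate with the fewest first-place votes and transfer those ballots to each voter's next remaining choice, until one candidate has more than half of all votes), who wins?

Grace

Round 1: Rosa 18, Wendy 10, Ben 9, Uma 8, Grace 9. Uma eliminated.
Round 2: Rosa 18, Wendy 10, Ben 9, Grace 17. Ben eliminated.
Round 3: Rosa 18, Wendy 10, Grace 26. Wendy eliminated.
Round 4: Rosa 18, Grace 36. Grace has a majority (≥28).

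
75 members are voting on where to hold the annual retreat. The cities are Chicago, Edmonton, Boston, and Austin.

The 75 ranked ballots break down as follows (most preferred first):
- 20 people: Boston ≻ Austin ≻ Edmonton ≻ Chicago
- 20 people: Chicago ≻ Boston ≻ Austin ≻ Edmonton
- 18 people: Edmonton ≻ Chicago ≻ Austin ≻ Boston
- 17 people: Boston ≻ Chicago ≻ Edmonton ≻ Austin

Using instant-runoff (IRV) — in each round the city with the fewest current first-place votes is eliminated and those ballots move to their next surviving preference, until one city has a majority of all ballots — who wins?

Round 1: Chicago 20, Edmonton 18, Boston 37, Austin 0. Austin eliminated.
Round 2: Chicago 20, Edmonton 18, Boston 37. Edmonton eliminated.
Round 3: Chicago 38, Boston 37. Chicago has a majority (≥38).

Chicago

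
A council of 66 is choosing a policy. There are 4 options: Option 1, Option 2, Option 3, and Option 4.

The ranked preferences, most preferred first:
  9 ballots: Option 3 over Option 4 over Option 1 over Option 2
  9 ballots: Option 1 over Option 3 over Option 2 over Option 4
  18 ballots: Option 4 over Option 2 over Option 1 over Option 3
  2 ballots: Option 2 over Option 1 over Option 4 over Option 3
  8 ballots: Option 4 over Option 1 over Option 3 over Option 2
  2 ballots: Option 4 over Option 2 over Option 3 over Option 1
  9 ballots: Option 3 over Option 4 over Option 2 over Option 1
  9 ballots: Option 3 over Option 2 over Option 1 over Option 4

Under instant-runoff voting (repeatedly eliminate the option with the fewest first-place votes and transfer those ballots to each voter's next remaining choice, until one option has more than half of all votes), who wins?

Round 1: Option 1 9, Option 2 2, Option 3 27, Option 4 28. Option 2 eliminated.
Round 2: Option 1 11, Option 3 27, Option 4 28. Option 1 eliminated.
Round 3: Option 3 36, Option 4 30. Option 3 has a majority (≥34).

Option 3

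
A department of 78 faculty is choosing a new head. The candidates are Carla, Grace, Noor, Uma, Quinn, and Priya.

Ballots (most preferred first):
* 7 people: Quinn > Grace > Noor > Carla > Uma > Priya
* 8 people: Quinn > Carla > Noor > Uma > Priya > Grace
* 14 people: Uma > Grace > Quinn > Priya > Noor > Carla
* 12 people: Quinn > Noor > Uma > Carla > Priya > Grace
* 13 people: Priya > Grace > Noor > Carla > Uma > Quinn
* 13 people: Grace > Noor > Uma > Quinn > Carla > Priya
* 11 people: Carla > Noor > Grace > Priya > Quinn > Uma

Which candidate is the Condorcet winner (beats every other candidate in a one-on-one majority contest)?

Grace

Grace vs Carla: 47–31
Grace vs Noor: 47–31
Grace vs Uma: 44–34
Grace vs Quinn: 51–27
Grace vs Priya: 45–33
Grace beats every other candidate.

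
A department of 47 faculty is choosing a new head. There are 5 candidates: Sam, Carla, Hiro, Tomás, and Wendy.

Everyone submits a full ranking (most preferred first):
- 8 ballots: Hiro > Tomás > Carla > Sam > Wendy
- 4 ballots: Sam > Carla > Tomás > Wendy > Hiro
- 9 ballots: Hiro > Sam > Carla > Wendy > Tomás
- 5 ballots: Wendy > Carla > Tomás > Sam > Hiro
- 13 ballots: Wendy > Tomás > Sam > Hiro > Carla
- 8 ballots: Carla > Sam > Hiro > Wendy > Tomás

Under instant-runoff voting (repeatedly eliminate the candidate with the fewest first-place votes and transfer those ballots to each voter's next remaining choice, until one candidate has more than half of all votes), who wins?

Round 1: Sam 4, Carla 8, Hiro 17, Tomás 0, Wendy 18. Tomás eliminated.
Round 2: Sam 4, Carla 8, Hiro 17, Wendy 18. Sam eliminated.
Round 3: Carla 12, Hiro 17, Wendy 18. Carla eliminated.
Round 4: Hiro 25, Wendy 22. Hiro has a majority (≥24).

Hiro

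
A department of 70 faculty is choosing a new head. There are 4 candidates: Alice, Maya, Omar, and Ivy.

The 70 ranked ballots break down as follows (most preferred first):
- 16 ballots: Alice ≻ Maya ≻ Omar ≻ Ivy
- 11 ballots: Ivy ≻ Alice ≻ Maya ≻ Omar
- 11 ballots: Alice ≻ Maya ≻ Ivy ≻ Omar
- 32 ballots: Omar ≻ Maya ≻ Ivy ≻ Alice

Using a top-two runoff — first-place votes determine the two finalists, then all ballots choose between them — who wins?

Round 1 first-place votes: Alice 27, Maya 0, Omar 32, Ivy 11. Omar and Alice advance.
Runoff: Omar is ranked above Alice on 32 ballots, Alice above Omar on 38.

Alice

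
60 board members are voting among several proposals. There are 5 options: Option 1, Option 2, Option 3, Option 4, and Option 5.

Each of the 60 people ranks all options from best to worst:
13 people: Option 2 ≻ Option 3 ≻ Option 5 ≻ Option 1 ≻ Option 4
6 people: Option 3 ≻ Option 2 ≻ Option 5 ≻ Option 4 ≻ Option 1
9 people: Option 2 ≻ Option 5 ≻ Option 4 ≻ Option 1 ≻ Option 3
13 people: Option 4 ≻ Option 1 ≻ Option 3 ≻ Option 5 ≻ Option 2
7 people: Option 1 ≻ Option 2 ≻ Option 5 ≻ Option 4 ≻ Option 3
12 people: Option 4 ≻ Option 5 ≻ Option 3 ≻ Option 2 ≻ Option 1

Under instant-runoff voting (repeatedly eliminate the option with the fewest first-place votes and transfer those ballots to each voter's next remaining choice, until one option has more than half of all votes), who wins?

Option 2

Round 1: Option 1 7, Option 2 22, Option 3 6, Option 4 25, Option 5 0. Option 5 eliminated.
Round 2: Option 1 7, Option 2 22, Option 3 6, Option 4 25. Option 3 eliminated.
Round 3: Option 1 7, Option 2 28, Option 4 25. Option 1 eliminated.
Round 4: Option 2 35, Option 4 25. Option 2 has a majority (≥31).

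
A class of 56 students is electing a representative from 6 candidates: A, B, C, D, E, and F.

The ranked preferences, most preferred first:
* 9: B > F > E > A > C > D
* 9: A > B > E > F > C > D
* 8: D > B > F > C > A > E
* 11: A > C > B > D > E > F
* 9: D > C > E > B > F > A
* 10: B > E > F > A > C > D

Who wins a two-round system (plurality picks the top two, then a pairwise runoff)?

Round 1 first-place votes: A 20, B 19, C 0, D 17, E 0, F 0. A and B advance.
Runoff: A is ranked above B on 20 ballots, B above A on 36.

B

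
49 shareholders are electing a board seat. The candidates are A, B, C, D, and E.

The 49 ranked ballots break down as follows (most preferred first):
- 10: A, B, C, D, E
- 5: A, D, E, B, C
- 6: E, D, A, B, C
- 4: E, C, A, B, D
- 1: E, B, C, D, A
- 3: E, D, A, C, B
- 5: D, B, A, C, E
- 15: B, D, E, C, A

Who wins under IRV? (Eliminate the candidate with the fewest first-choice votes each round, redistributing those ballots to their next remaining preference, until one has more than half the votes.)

Round 1: A 15, B 15, C 0, D 5, E 14. C eliminated.
Round 2: A 15, B 15, D 5, E 14. D eliminated.
Round 3: A 15, B 20, E 14. E eliminated.
Round 4: A 28, B 21. A has a majority (≥25).

A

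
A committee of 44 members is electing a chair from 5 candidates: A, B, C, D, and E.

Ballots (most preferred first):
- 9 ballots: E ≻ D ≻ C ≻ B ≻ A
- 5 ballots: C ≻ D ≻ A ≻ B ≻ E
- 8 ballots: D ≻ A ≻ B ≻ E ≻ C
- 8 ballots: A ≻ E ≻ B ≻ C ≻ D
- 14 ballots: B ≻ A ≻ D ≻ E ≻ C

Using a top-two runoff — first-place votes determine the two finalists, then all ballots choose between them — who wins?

Round 1 first-place votes: A 8, B 14, C 5, D 8, E 9. B and E advance.
Runoff: B is ranked above E on 27 ballots, E above B on 17.

B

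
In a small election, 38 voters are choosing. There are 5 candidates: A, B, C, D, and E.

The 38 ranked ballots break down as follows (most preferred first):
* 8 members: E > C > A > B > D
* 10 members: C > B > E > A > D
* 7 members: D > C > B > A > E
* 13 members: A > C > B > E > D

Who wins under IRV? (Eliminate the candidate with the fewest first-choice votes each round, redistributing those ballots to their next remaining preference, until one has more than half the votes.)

C

Round 1: A 13, B 0, C 10, D 7, E 8. B eliminated.
Round 2: A 13, C 10, D 7, E 8. D eliminated.
Round 3: A 13, C 17, E 8. E eliminated.
Round 4: A 13, C 25. C has a majority (≥20).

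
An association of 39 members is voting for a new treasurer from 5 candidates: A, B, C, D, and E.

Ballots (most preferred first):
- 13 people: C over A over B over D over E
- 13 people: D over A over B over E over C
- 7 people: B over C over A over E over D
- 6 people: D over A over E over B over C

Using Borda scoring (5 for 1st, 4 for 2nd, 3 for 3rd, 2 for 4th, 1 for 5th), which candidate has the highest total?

A: 13×4 + 13×4 + 7×3 + 6×4 = 149
B: 13×3 + 13×3 + 7×5 + 6×2 = 125
C: 13×5 + 13×1 + 7×4 + 6×1 = 112
D: 13×2 + 13×5 + 7×1 + 6×5 = 128
E: 13×1 + 13×2 + 7×2 + 6×3 = 71

A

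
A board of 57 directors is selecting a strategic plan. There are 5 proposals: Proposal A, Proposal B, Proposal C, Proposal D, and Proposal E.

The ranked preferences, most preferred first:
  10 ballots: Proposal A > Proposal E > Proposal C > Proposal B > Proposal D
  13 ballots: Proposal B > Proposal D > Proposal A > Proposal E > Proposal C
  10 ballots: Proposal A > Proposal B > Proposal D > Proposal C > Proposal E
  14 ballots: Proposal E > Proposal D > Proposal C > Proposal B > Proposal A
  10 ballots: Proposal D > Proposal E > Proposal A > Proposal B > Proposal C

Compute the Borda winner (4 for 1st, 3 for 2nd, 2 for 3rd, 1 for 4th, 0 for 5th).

Proposal A: 10×4 + 13×2 + 10×4 + 14×0 + 10×2 = 126
Proposal B: 10×1 + 13×4 + 10×3 + 14×1 + 10×1 = 116
Proposal C: 10×2 + 13×0 + 10×1 + 14×2 + 10×0 = 58
Proposal D: 10×0 + 13×3 + 10×2 + 14×3 + 10×4 = 141
Proposal E: 10×3 + 13×1 + 10×0 + 14×4 + 10×3 = 129

Proposal D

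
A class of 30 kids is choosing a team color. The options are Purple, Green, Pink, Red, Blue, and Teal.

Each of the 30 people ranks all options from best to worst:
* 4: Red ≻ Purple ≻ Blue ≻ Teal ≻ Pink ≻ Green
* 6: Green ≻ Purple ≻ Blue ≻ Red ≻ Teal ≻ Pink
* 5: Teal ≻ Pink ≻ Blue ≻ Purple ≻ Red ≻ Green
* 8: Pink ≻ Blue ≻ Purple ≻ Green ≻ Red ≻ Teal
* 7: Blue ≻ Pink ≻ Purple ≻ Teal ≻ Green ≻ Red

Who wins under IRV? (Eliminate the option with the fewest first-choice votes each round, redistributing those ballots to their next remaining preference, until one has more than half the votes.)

Round 1: Purple 0, Green 6, Pink 8, Red 4, Blue 7, Teal 5. Purple eliminated.
Round 2: Green 6, Pink 8, Red 4, Blue 7, Teal 5. Red eliminated.
Round 3: Green 6, Pink 8, Blue 11, Teal 5. Teal eliminated.
Round 4: Green 6, Pink 13, Blue 11. Green eliminated.
Round 5: Pink 13, Blue 17. Blue has a majority (≥16).

Blue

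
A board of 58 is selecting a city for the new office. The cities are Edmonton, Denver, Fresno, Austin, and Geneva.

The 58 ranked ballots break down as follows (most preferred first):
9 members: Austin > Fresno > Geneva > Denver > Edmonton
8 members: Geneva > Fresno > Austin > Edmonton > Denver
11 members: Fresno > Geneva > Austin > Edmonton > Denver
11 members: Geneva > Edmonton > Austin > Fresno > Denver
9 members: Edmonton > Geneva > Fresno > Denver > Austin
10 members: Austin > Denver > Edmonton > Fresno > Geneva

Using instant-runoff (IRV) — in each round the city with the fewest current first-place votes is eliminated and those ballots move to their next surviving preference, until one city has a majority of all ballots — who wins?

Geneva

Round 1: Edmonton 9, Denver 0, Fresno 11, Austin 19, Geneva 19. Denver eliminated.
Round 2: Edmonton 9, Fresno 11, Austin 19, Geneva 19. Edmonton eliminated.
Round 3: Fresno 11, Austin 19, Geneva 28. Fresno eliminated.
Round 4: Austin 19, Geneva 39. Geneva has a majority (≥30).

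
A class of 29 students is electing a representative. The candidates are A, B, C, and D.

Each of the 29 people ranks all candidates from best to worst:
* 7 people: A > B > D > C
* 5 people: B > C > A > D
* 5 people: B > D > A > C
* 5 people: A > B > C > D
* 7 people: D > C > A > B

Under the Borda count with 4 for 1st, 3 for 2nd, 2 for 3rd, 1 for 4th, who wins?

A: 7×4 + 5×2 + 5×2 + 5×4 + 7×2 = 82
B: 7×3 + 5×4 + 5×4 + 5×3 + 7×1 = 83
C: 7×1 + 5×3 + 5×1 + 5×2 + 7×3 = 58
D: 7×2 + 5×1 + 5×3 + 5×1 + 7×4 = 67

B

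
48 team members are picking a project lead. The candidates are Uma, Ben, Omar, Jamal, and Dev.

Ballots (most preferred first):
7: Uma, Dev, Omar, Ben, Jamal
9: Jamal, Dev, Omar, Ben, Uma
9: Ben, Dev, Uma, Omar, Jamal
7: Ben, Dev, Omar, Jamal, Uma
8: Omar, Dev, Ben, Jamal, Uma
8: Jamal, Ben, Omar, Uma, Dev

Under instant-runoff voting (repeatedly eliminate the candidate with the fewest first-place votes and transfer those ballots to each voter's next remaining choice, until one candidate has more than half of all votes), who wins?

Ben

Round 1: Uma 7, Ben 16, Omar 8, Jamal 17, Dev 0. Dev eliminated.
Round 2: Uma 7, Ben 16, Omar 8, Jamal 17. Uma eliminated.
Round 3: Ben 16, Omar 15, Jamal 17. Omar eliminated.
Round 4: Ben 31, Jamal 17. Ben has a majority (≥25).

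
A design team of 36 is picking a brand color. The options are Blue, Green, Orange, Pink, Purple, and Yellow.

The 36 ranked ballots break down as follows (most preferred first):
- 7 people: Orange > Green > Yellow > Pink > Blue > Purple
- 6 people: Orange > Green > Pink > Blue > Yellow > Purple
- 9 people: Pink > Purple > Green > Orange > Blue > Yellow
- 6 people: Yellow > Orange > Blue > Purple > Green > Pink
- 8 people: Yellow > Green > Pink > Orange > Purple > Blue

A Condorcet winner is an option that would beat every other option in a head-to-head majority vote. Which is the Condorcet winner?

Orange

Orange vs Blue: 36–0
Orange vs Green: 19–17
Orange vs Pink: 19–17
Orange vs Purple: 27–9
Orange vs Yellow: 22–14
Orange beats every other option.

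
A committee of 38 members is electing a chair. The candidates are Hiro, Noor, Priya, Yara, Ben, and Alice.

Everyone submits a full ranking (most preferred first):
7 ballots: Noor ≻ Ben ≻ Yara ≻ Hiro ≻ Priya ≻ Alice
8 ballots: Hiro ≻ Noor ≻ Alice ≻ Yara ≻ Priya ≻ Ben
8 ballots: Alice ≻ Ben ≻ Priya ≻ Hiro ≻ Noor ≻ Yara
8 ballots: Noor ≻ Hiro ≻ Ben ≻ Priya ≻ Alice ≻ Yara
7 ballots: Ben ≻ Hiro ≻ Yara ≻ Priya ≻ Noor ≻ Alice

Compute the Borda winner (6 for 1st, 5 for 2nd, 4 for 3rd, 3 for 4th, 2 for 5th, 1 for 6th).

Hiro

Hiro: 7×3 + 8×6 + 8×3 + 8×5 + 7×5 = 168
Noor: 7×6 + 8×5 + 8×2 + 8×6 + 7×2 = 160
Priya: 7×2 + 8×2 + 8×4 + 8×3 + 7×3 = 107
Yara: 7×4 + 8×3 + 8×1 + 8×1 + 7×4 = 96
Ben: 7×5 + 8×1 + 8×5 + 8×4 + 7×6 = 157
Alice: 7×1 + 8×4 + 8×6 + 8×2 + 7×1 = 110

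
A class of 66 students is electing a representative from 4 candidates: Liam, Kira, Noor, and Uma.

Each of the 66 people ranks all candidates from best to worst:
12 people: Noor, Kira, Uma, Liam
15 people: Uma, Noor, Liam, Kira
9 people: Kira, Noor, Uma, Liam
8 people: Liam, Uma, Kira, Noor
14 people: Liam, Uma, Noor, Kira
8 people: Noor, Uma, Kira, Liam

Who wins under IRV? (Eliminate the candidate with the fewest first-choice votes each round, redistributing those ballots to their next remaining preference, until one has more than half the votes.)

Noor

Round 1: Liam 22, Kira 9, Noor 20, Uma 15. Kira eliminated.
Round 2: Liam 22, Noor 29, Uma 15. Uma eliminated.
Round 3: Liam 22, Noor 44. Noor has a majority (≥34).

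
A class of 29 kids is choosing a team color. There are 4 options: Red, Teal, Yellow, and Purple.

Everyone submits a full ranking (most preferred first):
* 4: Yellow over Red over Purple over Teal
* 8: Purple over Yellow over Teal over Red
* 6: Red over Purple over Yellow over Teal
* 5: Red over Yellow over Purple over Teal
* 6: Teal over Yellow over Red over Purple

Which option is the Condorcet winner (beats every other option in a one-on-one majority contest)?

Yellow

Yellow vs Red: 18–11
Yellow vs Teal: 23–6
Yellow vs Purple: 15–14
Yellow beats every other option.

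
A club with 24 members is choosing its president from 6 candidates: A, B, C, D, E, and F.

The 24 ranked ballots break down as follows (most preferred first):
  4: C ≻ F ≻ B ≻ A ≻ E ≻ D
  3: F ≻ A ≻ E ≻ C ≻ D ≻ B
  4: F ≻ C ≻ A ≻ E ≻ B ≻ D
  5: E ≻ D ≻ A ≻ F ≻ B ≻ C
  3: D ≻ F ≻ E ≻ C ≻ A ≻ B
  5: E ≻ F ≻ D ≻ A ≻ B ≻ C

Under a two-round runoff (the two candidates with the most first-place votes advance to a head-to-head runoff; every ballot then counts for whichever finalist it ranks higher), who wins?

F

Round 1 first-place votes: A 0, B 0, C 4, D 3, E 10, F 7. E and F advance.
Runoff: E is ranked above F on 10 ballots, F above E on 14.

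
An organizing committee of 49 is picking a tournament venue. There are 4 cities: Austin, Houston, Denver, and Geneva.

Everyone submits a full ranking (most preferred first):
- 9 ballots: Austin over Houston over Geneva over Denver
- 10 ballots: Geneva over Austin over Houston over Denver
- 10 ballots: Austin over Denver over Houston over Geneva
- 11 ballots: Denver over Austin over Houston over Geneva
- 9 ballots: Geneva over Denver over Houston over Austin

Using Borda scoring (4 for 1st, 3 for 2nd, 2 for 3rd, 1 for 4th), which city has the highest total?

Austin: 9×4 + 10×3 + 10×4 + 11×3 + 9×1 = 148
Houston: 9×3 + 10×2 + 10×2 + 11×2 + 9×2 = 107
Denver: 9×1 + 10×1 + 10×3 + 11×4 + 9×3 = 120
Geneva: 9×2 + 10×4 + 10×1 + 11×1 + 9×4 = 115

Austin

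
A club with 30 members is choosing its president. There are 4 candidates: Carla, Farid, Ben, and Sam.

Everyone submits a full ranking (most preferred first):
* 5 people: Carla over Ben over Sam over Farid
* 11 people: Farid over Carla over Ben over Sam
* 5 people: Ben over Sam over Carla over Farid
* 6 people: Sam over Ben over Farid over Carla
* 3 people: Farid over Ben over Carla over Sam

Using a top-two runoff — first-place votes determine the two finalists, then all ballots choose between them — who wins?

Sam

Round 1 first-place votes: Carla 5, Farid 14, Ben 5, Sam 6. Farid and Sam advance.
Runoff: Farid is ranked above Sam on 14 ballots, Sam above Farid on 16.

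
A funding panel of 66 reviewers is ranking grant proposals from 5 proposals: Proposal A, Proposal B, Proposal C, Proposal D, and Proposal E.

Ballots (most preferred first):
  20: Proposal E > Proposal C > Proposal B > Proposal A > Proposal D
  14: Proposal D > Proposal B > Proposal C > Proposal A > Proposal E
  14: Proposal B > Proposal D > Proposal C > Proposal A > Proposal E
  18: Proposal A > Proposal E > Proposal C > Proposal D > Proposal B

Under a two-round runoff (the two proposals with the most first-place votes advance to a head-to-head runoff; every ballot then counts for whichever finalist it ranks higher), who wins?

Proposal A

Round 1 first-place votes: Proposal A 18, Proposal B 14, Proposal C 0, Proposal D 14, Proposal E 20. Proposal E and Proposal A advance.
Runoff: Proposal E is ranked above Proposal A on 20 ballots, Proposal A above Proposal E on 46.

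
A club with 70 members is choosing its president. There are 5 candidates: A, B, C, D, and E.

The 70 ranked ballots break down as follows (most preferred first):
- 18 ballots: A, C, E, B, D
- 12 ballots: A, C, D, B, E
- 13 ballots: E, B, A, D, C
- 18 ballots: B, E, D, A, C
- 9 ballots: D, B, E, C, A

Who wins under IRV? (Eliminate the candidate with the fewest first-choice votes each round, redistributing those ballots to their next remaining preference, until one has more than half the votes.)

B

Round 1: A 30, B 18, C 0, D 9, E 13. C eliminated.
Round 2: A 30, B 18, D 9, E 13. D eliminated.
Round 3: A 30, B 27, E 13. E eliminated.
Round 4: A 30, B 40. B has a majority (≥36).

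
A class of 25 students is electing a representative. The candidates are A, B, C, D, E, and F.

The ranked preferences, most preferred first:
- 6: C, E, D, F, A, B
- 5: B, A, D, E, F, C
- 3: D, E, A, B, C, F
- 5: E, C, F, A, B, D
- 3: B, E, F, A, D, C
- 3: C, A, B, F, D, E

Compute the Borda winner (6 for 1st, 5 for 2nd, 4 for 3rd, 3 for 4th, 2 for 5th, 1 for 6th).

A: 6×2 + 5×5 + 3×4 + 5×3 + 3×3 + 3×5 = 88
B: 6×1 + 5×6 + 3×3 + 5×2 + 3×6 + 3×4 = 85
C: 6×6 + 5×1 + 3×2 + 5×5 + 3×1 + 3×6 = 93
D: 6×4 + 5×4 + 3×6 + 5×1 + 3×2 + 3×2 = 79
E: 6×5 + 5×3 + 3×5 + 5×6 + 3×5 + 3×1 = 108
F: 6×3 + 5×2 + 3×1 + 5×4 + 3×4 + 3×3 = 72

E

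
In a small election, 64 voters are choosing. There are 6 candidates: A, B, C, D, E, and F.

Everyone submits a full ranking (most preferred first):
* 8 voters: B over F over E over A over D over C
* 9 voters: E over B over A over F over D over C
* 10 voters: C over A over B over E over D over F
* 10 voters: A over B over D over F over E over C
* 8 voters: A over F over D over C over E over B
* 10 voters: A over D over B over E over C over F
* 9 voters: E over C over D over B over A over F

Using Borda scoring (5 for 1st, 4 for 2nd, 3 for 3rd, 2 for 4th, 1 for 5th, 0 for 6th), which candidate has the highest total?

A

A: 8×2 + 9×3 + 10×4 + 10×5 + 8×5 + 10×5 + 9×1 = 232
B: 8×5 + 9×4 + 10×3 + 10×4 + 8×0 + 10×3 + 9×2 = 194
C: 8×0 + 9×0 + 10×5 + 10×0 + 8×2 + 10×1 + 9×4 = 112
D: 8×1 + 9×1 + 10×1 + 10×3 + 8×3 + 10×4 + 9×3 = 148
E: 8×3 + 9×5 + 10×2 + 10×1 + 8×1 + 10×2 + 9×5 = 172
F: 8×4 + 9×2 + 10×0 + 10×2 + 8×4 + 10×0 + 9×0 = 102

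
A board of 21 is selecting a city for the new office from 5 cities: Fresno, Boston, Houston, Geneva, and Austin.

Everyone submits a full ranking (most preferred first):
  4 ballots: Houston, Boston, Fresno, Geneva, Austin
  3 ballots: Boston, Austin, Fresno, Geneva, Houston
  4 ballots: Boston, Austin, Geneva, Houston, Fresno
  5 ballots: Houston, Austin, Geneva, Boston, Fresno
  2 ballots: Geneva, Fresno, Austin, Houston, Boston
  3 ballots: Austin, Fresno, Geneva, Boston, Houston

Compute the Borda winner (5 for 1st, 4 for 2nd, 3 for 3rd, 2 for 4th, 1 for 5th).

Austin

Fresno: 4×3 + 3×3 + 4×1 + 5×1 + 2×4 + 3×4 = 50
Boston: 4×4 + 3×5 + 4×5 + 5×2 + 2×1 + 3×2 = 69
Houston: 4×5 + 3×1 + 4×2 + 5×5 + 2×2 + 3×1 = 63
Geneva: 4×2 + 3×2 + 4×3 + 5×3 + 2×5 + 3×3 = 60
Austin: 4×1 + 3×4 + 4×4 + 5×4 + 2×3 + 3×5 = 73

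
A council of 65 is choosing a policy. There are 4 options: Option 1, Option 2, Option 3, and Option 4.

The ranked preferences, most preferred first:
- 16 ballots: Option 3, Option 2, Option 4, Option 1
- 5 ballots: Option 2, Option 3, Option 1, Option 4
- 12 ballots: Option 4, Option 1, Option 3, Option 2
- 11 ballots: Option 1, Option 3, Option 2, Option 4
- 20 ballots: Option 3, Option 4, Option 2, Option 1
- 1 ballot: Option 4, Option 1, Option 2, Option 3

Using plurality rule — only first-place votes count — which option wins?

Option 3

First-place votes: Option 1 11, Option 2 5, Option 3 36, Option 4 13.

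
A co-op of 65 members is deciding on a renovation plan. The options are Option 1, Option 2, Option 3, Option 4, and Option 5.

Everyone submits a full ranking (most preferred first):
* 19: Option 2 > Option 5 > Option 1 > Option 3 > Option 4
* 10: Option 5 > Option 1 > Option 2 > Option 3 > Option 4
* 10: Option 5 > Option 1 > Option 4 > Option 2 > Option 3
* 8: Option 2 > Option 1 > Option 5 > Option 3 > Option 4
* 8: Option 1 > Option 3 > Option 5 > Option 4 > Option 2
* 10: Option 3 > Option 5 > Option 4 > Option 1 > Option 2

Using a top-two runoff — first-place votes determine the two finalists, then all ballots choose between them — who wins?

Option 5

Round 1 first-place votes: Option 1 8, Option 2 27, Option 3 10, Option 4 0, Option 5 20. Option 2 and Option 5 advance.
Runoff: Option 2 is ranked above Option 5 on 27 ballots, Option 5 above Option 2 on 38.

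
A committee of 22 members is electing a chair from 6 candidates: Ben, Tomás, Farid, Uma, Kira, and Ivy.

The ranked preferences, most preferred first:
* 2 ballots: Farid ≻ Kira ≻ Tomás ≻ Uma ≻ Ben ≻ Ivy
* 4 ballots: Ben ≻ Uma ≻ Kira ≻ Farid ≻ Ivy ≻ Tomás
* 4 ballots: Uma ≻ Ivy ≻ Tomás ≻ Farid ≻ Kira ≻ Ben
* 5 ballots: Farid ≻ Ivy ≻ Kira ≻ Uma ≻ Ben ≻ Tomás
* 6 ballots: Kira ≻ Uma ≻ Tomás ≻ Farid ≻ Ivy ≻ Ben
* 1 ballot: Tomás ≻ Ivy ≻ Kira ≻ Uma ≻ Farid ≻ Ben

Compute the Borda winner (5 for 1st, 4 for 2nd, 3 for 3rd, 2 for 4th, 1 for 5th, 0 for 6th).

Ben: 2×1 + 4×5 + 4×0 + 5×1 + 6×0 + 1×0 = 27
Tomás: 2×3 + 4×0 + 4×3 + 5×0 + 6×3 + 1×5 = 41
Farid: 2×5 + 4×2 + 4×2 + 5×5 + 6×2 + 1×1 = 64
Uma: 2×2 + 4×4 + 4×5 + 5×2 + 6×4 + 1×2 = 76
Kira: 2×4 + 4×3 + 4×1 + 5×3 + 6×5 + 1×3 = 72
Ivy: 2×0 + 4×1 + 4×4 + 5×4 + 6×1 + 1×4 = 50

Uma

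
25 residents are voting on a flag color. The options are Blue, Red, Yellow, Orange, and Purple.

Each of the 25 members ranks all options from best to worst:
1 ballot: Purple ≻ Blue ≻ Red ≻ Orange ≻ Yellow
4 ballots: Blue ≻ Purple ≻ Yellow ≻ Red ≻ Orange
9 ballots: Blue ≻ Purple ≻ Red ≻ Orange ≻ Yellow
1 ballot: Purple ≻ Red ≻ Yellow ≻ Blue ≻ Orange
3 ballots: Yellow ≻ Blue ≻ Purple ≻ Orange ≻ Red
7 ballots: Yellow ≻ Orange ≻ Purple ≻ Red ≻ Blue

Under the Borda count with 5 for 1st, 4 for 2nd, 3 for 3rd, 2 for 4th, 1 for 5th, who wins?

Blue: 1×4 + 4×5 + 9×5 + 1×2 + 3×4 + 7×1 = 90
Red: 1×3 + 4×2 + 9×3 + 1×4 + 3×1 + 7×2 = 59
Yellow: 1×1 + 4×3 + 9×1 + 1×3 + 3×5 + 7×5 = 75
Orange: 1×2 + 4×1 + 9×2 + 1×1 + 3×2 + 7×4 = 59
Purple: 1×5 + 4×4 + 9×4 + 1×5 + 3×3 + 7×3 = 92

Purple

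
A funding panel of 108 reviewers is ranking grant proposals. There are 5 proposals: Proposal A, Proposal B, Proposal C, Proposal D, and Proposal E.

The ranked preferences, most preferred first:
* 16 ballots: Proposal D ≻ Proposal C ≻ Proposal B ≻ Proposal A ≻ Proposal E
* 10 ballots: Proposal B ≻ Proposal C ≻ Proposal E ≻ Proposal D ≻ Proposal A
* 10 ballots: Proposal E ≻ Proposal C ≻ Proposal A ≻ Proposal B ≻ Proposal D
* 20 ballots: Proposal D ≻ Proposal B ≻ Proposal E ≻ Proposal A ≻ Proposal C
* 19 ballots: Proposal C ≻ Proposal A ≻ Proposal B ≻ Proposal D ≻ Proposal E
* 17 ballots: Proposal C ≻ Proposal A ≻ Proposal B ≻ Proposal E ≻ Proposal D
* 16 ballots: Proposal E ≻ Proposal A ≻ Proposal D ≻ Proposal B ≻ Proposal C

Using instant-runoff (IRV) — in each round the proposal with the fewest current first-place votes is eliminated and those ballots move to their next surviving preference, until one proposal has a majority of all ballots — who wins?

Round 1: Proposal A 0, Proposal B 10, Proposal C 36, Proposal D 36, Proposal E 26. Proposal A eliminated.
Round 2: Proposal B 10, Proposal C 36, Proposal D 36, Proposal E 26. Proposal B eliminated.
Round 3: Proposal C 46, Proposal D 36, Proposal E 26. Proposal E eliminated.
Round 4: Proposal C 56, Proposal D 52. Proposal C has a majority (≥55).

Proposal C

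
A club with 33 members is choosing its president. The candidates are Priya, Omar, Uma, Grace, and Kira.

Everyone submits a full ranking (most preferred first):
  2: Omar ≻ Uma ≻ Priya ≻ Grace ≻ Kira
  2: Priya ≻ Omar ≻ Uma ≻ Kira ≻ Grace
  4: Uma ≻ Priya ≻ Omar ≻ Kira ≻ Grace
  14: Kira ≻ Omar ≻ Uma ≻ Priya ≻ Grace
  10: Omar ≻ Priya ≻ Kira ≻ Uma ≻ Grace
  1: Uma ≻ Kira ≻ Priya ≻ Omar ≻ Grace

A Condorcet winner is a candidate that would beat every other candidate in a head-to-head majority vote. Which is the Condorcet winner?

Omar

Omar vs Priya: 26–7
Omar vs Uma: 28–5
Omar vs Grace: 33–0
Omar vs Kira: 18–15
Omar beats every other candidate.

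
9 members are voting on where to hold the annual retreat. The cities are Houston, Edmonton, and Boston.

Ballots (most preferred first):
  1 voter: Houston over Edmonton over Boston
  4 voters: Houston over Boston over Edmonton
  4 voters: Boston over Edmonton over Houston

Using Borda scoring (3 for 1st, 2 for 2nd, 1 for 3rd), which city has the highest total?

Boston

Houston: 1×3 + 4×3 + 4×1 = 19
Edmonton: 1×2 + 4×1 + 4×2 = 14
Boston: 1×1 + 4×2 + 4×3 = 21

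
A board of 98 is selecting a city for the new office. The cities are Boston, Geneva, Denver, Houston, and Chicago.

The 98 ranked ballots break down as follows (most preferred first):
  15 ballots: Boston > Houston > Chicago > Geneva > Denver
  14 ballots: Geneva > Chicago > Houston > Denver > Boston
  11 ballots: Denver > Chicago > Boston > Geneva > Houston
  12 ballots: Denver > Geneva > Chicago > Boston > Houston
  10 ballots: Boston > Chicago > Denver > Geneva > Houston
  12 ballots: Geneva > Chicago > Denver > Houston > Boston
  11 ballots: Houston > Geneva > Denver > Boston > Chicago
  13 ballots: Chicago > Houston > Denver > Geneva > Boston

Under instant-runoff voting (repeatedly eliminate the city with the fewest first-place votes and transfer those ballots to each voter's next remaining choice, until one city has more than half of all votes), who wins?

Geneva

Round 1: Boston 25, Geneva 26, Denver 23, Houston 11, Chicago 13. Houston eliminated.
Round 2: Boston 25, Geneva 37, Denver 23, Chicago 13. Chicago eliminated.
Round 3: Boston 25, Geneva 37, Denver 36. Boston eliminated.
Round 4: Geneva 52, Denver 46. Geneva has a majority (≥50).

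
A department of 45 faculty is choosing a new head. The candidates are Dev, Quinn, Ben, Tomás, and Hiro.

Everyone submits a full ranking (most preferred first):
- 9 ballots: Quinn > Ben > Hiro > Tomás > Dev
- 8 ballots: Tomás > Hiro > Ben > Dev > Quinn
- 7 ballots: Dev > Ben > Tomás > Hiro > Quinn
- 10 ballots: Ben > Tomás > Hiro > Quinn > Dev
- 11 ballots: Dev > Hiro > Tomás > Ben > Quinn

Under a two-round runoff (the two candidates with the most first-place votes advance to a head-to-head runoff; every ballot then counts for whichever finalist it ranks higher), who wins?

Round 1 first-place votes: Dev 18, Quinn 9, Ben 10, Tomás 8, Hiro 0. Dev and Ben advance.
Runoff: Dev is ranked above Ben on 18 ballots, Ben above Dev on 27.

Ben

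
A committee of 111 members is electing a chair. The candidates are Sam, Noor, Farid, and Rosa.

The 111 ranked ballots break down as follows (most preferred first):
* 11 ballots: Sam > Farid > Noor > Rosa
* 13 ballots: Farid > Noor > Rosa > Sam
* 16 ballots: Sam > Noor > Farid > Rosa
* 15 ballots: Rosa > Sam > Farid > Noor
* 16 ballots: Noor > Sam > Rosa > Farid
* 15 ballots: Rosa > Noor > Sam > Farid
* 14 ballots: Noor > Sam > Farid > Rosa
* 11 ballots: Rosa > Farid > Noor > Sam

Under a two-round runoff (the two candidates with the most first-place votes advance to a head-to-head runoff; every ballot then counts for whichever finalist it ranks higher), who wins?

Round 1 first-place votes: Sam 27, Noor 30, Farid 13, Rosa 41. Rosa and Noor advance.
Runoff: Rosa is ranked above Noor on 41 ballots, Noor above Rosa on 70.

Noor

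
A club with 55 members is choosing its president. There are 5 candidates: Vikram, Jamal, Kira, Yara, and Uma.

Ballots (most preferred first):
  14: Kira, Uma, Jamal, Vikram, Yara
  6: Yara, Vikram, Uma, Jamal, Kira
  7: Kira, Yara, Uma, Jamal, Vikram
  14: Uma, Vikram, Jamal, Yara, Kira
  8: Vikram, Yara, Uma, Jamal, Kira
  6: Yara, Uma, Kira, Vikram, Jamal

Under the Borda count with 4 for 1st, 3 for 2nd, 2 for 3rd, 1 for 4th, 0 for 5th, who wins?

Uma

Vikram: 14×1 + 6×3 + 7×0 + 14×3 + 8×4 + 6×1 = 112
Jamal: 14×2 + 6×1 + 7×1 + 14×2 + 8×1 + 6×0 = 77
Kira: 14×4 + 6×0 + 7×4 + 14×0 + 8×0 + 6×2 = 96
Yara: 14×0 + 6×4 + 7×3 + 14×1 + 8×3 + 6×4 = 107
Uma: 14×3 + 6×2 + 7×2 + 14×4 + 8×2 + 6×3 = 158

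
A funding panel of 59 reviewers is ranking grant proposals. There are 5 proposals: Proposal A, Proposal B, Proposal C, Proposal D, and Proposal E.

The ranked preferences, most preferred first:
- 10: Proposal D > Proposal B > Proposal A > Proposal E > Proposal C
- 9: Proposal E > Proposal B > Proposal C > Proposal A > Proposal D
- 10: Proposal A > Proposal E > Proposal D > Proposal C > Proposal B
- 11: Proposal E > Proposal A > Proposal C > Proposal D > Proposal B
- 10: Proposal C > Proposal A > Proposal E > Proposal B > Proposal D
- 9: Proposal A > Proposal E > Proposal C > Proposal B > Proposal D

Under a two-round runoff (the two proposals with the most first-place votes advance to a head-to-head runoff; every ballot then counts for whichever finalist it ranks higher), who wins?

Round 1 first-place votes: Proposal A 19, Proposal B 0, Proposal C 10, Proposal D 10, Proposal E 20. Proposal E and Proposal A advance.
Runoff: Proposal E is ranked above Proposal A on 20 ballots, Proposal A above Proposal E on 39.

Proposal A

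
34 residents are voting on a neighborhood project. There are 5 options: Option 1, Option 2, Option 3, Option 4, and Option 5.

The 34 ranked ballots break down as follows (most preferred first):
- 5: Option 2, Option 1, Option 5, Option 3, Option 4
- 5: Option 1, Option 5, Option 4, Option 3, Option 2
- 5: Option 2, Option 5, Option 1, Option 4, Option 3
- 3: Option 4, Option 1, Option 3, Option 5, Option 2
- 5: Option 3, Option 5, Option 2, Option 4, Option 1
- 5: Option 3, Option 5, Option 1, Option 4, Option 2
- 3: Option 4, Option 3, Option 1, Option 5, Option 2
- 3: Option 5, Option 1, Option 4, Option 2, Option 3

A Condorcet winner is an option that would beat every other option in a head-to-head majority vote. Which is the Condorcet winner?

Option 5 vs Option 1: 18–16
Option 5 vs Option 2: 24–10
Option 5 vs Option 3: 18–16
Option 5 vs Option 4: 28–6
Option 5 beats every other option.

Option 5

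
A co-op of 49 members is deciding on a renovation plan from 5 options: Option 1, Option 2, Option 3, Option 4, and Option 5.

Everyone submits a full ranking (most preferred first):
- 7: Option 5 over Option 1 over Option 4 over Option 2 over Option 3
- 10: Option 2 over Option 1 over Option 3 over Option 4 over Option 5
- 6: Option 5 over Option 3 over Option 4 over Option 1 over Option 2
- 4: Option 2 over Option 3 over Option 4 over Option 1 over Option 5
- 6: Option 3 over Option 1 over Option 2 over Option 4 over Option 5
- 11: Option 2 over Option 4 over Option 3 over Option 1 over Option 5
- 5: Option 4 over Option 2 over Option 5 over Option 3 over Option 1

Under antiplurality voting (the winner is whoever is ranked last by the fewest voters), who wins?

Last-place votes: Option 1 5, Option 2 6, Option 3 7, Option 4 0, Option 5 31.

Option 4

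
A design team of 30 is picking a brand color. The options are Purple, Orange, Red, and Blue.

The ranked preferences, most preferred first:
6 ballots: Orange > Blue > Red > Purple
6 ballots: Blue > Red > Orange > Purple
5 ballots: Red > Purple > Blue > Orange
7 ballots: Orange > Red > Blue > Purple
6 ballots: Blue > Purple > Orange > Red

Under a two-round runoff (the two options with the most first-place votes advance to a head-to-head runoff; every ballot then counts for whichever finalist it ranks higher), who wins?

Blue

Round 1 first-place votes: Purple 0, Orange 13, Red 5, Blue 12. Orange and Blue advance.
Runoff: Orange is ranked above Blue on 13 ballots, Blue above Orange on 17.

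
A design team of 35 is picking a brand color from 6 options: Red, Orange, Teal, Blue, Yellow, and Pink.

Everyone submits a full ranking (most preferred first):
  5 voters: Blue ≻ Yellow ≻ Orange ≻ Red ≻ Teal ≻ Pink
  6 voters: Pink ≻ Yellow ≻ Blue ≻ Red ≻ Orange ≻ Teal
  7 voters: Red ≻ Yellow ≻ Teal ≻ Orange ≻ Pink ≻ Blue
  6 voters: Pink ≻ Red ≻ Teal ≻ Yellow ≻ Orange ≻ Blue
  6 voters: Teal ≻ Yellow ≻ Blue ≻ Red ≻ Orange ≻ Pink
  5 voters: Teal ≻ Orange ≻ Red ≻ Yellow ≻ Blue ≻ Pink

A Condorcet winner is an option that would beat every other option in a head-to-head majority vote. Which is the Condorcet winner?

Red vs Orange: 25–10
Red vs Teal: 24–11
Red vs Blue: 18–17
Red vs Yellow: 18–17
Red vs Pink: 23–12
Red beats every other option.

Red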